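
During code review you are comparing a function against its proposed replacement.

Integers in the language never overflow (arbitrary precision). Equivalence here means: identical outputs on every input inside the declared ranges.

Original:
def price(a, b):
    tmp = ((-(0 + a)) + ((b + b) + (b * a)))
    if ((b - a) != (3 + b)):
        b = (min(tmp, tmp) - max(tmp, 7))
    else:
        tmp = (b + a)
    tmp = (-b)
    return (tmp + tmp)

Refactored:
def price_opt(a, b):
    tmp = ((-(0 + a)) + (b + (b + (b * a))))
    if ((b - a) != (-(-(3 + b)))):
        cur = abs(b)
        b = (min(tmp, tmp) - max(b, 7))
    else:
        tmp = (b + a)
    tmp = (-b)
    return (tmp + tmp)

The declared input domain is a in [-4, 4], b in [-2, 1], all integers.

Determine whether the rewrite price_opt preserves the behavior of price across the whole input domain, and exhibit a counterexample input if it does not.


Try a=-4, b=-2.
price: tmp = 8; ((b - a) != (3 + b)) -> true; b = 0; tmp = 0; return 0
price_opt: tmp = 8; ((b - a) != (-(-(3 + b)))) -> true; cur = 2; b = 1; tmp = -1; return -2
0 against -2: the behavior changed.
verdict: not equivalent; witness: a=-4, b=-2


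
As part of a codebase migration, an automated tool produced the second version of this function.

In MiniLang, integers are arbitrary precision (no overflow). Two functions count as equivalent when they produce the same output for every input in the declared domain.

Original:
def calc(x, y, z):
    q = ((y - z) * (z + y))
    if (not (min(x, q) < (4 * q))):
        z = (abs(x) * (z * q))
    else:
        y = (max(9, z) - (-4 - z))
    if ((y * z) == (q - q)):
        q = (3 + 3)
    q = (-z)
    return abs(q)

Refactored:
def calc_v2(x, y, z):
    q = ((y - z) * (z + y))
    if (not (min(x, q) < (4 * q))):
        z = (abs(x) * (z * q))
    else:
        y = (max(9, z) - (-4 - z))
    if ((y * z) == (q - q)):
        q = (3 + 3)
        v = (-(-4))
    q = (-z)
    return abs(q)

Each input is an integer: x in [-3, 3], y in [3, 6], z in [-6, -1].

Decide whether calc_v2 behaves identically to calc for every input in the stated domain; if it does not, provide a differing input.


The two are interchangeable: statement counts differ, plus local variable names differ, plus constant usage differs, and every declared input agrees.
Spot check at x=2, y=6, z=-3 — calc: q = 27; (not (min(x, q) < (4 * q))) -> false; y = 10; ((y * z) == (q - q)) -> false; q = 3; return 3. calc_v2: q = 27; (not (min(x, q) < (4 * q))) -> false; y = 10; ((y * z) == (q - q)) -> false; q = 3; return 3. Both give 3.
Sweeping the whole domain (168 inputs) finds no disagreement.
verdict: equivalent


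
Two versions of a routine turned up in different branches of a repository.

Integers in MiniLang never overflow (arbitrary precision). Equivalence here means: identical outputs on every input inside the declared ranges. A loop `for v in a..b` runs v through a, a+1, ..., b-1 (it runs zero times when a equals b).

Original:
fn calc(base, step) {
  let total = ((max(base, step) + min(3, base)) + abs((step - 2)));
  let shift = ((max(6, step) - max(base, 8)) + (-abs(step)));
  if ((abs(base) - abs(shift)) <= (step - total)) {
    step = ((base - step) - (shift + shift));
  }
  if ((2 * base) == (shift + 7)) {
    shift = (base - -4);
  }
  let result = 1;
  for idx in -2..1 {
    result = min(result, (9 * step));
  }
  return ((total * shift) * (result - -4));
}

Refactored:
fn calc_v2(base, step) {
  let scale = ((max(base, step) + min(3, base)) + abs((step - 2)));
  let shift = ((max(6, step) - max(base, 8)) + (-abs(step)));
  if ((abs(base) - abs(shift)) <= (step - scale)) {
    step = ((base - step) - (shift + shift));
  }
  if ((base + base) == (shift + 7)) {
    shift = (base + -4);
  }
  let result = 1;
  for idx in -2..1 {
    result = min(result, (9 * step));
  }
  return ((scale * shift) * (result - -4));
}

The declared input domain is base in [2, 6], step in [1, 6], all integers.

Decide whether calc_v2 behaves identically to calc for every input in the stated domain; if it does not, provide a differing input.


Evaluate both at base=2, step=1.
calc: total := 5 | shift := -3 | ((abs(base) - abs(shift)) <= (step - total)): false | ((2 * base) == (shift + 7)): true | shift := 6 | result := 1 | iter idx=-2: | result := 1 | iter idx=-1: | result := 1 | iter idx=0: | result := 1 | result 150
calc_v2: scale := 5 | shift := -3 | ((abs(base) - abs(shift)) <= (step - scale)): false | ((base + base) == (shift + 7)): true | shift := -2 | result := 1 | iter idx=-2: | result := 1 | iter idx=-1: | result := 1 | iter idx=0: | result := 1 | result -50
150 against -50: the behavior changed.
verdict: not equivalent; witness: base=2, step=1


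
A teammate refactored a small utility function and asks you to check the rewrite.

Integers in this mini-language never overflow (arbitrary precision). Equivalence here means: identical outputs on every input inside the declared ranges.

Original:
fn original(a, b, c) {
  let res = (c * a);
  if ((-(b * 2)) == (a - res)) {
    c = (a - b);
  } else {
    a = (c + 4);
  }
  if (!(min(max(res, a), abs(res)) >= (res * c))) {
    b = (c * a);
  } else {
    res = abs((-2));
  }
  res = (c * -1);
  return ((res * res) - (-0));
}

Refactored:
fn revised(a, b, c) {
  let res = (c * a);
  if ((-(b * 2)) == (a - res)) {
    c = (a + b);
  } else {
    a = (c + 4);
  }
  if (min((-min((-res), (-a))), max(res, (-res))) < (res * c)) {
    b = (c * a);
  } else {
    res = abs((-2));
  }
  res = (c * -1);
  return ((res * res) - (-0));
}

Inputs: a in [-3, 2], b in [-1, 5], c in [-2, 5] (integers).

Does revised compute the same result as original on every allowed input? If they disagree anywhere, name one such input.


Take a=-3, b=3, c=-1.
original: res := 3 | ((-(b * 2)) == (a - res)): true | c := -6 | (!(min(max(res, a), abs(res)) >= (res * c))): false | res := 2 | res := 6 | result 36
revised: res := 3 | ((-(b * 2)) == (a - res)): true | c := 0 | (min((-min((-res), (-a))), max(res, (-res))) < (res * c)): false | res := 2 | res := 0 | result 0
36 against 0: the behavior changed.
verdict: not equivalent; witness: a=-3, b=3, c=-1


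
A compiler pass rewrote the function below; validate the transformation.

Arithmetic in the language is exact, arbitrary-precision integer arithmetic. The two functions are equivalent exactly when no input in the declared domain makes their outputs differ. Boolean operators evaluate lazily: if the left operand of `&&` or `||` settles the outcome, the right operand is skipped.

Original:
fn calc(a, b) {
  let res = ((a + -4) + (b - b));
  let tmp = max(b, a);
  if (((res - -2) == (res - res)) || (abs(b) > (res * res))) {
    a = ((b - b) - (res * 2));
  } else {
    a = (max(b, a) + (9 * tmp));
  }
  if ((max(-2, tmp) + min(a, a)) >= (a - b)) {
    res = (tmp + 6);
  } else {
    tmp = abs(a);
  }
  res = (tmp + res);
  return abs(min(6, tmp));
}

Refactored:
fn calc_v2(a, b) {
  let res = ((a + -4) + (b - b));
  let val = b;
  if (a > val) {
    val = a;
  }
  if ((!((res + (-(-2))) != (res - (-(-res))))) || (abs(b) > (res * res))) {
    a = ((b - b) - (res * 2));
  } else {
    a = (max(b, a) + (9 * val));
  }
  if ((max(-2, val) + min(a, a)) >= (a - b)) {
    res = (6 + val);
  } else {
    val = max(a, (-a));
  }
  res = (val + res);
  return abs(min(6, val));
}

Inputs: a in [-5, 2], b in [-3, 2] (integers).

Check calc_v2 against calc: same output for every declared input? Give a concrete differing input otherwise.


Reading the diff, among the changes: branching structure differs; and local variable names differ; and boolean connective usage differs; and statement counts differ; and comparison usage differs; and min/max/abs usage differs; and arithmetic usage differs.
As a probe, take a=2, b=2: calc runs res=-2, then tmp=2, then (((res - -2) == (res - res)) || (abs(b) > (res * res))) is true, then a=4, then ((max(-2, tmp) + min(a, a)) >= (a - b)) is true, then res=8, then res=10, then returns 2; calc_v2 runs res=-2, then val=2, then (a > val) is false, then ((!((res + (-(-2))) != (res - (-(-res))))) || (abs(b) > (res * res))) is true, then a=4, then ((max(-2, val) + min(a, a)) >= (a - b)) is true, then res=8, then res=10, then returns 2; both end at 2.
Checked all 48 inputs in the declared domain: the outputs agree on every one.
verdict: equivalent


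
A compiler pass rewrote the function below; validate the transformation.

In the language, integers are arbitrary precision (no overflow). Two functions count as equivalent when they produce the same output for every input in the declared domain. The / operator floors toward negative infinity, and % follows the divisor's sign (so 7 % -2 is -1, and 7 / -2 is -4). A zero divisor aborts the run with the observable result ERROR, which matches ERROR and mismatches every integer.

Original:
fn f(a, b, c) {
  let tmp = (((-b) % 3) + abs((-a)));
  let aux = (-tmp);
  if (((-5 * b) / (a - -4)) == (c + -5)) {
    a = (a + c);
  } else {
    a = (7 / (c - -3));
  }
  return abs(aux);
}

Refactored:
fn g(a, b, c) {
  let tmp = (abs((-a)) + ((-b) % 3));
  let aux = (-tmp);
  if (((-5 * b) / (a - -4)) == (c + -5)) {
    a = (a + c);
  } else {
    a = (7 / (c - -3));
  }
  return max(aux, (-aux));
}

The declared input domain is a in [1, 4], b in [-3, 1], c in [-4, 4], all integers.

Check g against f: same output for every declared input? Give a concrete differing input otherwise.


Side by side, the visible changes include: min/max/abs usage differs.
Spot check at a=3, b=1, c=0 — f: tmp = 5; aux = -5; (((-5 * b) / (a - -4)) == (c + -5)) -> false; a = 2; return 5. g: tmp = 5; aux = -5; (((-5 * b) / (a - -4)) == (c + -5)) -> false; a = 2; return 5. Both give 5.
Across all 180 domain points the two functions coincide.
verdict: equivalent


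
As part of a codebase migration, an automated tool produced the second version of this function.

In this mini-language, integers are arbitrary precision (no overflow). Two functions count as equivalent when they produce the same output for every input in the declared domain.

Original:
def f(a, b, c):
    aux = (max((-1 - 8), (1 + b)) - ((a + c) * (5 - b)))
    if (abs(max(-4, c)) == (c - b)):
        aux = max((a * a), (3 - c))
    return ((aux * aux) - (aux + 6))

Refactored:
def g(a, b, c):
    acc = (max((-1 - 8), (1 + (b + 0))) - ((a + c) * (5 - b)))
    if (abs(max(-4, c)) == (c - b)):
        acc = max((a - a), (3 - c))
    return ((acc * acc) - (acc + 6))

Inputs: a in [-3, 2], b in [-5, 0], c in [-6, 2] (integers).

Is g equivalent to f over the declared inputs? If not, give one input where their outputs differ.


The rewrite breaks on a=-3, b=-4, c=-2, where the results are 66 and 14.
f: aux=42, then (abs(max(-4, c)) == (c - b)) is true, then aux=9, then returns 66
g: acc=42, then (abs(max(-4, c)) == (c - b)) is true, then acc=5, then returns 14
verdict: not equivalent; witness: a=-3, b=-4, c=-2


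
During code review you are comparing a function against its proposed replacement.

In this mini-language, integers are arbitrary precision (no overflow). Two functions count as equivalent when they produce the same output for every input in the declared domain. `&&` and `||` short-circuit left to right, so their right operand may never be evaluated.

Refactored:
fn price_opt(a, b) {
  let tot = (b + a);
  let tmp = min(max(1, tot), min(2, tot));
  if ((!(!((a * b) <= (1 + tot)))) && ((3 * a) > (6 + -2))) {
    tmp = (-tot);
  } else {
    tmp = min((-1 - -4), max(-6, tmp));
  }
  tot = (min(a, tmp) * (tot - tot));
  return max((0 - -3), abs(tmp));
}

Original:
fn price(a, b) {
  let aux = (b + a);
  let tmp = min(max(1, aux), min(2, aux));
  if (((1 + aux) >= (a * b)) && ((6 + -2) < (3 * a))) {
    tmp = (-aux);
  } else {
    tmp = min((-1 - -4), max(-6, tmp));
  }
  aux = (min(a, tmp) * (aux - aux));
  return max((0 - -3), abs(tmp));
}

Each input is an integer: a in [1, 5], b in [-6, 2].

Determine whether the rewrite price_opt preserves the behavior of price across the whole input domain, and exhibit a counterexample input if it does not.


The two are interchangeable: comparison usage differs; local variable names differ; boolean connective usage differs, and every declared input agrees.
Spot check at a=1, b=-2 — price: aux=-1, then tmp=-1, then (((1 + aux) >= (a * b)) && ((6 + -2) < (3 * a))) is false, then tmp=-1, then aux=0, then returns 3. price_opt: tot=-1, then tmp=-1, then ((!(!((a * b) <= (1 + tot)))) && ((3 * a) > (6 + -2))) is false, then tmp=-1, then tot=0, then returns 3. Both give 3.
Sweeping the whole domain (45 inputs) finds no disagreement.
verdict: equivalent


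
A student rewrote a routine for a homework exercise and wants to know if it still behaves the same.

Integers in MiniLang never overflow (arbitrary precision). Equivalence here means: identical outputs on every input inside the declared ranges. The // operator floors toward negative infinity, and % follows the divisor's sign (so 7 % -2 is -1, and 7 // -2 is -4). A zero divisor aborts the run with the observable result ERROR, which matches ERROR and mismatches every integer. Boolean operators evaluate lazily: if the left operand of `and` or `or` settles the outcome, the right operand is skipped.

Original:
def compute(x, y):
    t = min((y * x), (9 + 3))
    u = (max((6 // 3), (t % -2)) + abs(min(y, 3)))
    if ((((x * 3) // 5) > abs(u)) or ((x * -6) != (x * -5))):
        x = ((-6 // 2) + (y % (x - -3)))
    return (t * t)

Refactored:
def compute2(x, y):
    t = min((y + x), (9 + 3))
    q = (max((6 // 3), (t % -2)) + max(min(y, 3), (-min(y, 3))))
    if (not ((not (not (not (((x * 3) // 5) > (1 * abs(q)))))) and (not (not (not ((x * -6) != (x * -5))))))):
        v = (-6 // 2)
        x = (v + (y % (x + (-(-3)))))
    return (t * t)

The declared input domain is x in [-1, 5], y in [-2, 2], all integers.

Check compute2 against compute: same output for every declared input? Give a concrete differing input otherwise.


x=-1, y=-2 yields 4 from compute but 9 from compute2.
verdict: not equivalent; witness: x=-1, y=-2


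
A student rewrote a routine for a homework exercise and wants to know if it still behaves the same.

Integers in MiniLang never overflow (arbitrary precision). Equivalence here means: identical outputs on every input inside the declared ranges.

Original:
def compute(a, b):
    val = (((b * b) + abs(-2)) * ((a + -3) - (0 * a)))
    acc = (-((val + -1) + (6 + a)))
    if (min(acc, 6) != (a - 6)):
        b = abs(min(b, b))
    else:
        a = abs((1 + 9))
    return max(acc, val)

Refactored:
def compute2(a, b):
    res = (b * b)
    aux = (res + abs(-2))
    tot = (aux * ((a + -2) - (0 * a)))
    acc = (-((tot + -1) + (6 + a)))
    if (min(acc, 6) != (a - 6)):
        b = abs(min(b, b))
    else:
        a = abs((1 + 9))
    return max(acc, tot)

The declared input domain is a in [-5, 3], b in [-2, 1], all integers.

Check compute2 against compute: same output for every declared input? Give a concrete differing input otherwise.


Not equivalent: a=-5, b=-2 separates them (48 vs 42).
compute: val := -48 | acc := 48 | (min(acc, 6) != (a - 6)): true | b := 2 | result 48
compute2: res := 4 | aux := 6 | tot := -42 | acc := 42 | (min(acc, 6) != (a - 6)): true | b := 2 | result 42
verdict: not equivalent; witness: a=-5, b=-2


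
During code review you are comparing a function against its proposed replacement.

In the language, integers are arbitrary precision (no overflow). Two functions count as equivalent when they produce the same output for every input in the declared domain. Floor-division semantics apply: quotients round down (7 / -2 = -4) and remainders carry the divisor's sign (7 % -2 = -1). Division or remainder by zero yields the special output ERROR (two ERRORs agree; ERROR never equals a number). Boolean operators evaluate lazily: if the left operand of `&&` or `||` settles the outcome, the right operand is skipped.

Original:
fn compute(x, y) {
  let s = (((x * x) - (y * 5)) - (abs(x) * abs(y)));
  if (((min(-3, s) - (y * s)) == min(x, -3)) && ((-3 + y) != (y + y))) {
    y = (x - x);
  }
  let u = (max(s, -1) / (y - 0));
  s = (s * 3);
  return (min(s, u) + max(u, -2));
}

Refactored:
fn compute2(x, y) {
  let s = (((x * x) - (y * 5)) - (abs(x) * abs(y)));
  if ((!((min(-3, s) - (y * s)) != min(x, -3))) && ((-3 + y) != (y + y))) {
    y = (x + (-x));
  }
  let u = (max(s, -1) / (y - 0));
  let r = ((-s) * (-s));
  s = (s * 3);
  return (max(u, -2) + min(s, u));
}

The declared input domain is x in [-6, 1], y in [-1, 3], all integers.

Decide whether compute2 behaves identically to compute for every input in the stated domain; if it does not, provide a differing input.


Comparing the listings, the differences include: statement counts differ, arithmetic usage differs, local variable names differ, comparison usage differs, boolean connective usage differs.
One worked example (x=-3, y=0) — compute: s becomes 9; next (((min(-3, s) - (y * s)) == min(x, -3)) && ((-3 + y) != (y + y))) evaluates to true; next y becomes 0; next hits division by zero so the output is ERROR; compute2: s becomes 9; next ((!((min(-3, s) - (y * s)) != min(x, -3))) && ((-3 + y) != (y + y))) evaluates to true; next y becomes 0; next hits division by zero so the output is ERROR; agreement on ERROR.
An exhaustive pass over the 40 declared inputs shows identical outputs.
verdict: equivalent


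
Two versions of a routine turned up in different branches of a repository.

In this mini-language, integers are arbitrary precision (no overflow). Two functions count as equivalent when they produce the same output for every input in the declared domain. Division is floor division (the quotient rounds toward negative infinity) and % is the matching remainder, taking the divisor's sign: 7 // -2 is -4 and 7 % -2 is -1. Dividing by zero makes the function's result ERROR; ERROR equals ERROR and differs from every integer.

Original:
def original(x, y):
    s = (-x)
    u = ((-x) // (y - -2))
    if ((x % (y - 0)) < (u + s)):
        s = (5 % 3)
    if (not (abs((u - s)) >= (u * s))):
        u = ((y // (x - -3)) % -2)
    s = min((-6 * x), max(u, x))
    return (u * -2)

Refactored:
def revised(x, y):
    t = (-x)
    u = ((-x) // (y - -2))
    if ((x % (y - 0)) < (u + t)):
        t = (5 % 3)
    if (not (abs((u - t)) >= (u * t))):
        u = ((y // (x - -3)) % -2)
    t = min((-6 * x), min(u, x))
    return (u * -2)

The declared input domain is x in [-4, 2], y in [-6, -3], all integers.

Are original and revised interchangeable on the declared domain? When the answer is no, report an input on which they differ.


Equivalent. The suspicious edit (`max(u, x)` became `min(u, x)`) never changes the result for any input inside the declared domain.
Sweeping the whole domain (28 inputs) finds no disagreement.
As a probe, take x=-2, y=-3: original runs s = 2; u = -2; ((x % (y - 0)) < (u + s)) -> true; s = 2; (not (abs((u - s)) >= (u * s))) -> false; s = -2; return 4; revised runs t = 2; u = -2; ((x % (y - 0)) < (u + t)) -> true; t = 2; (not (abs((u - t)) >= (u * t))) -> false; t = -2; return 4; both end at 4.
verdict: equivalent


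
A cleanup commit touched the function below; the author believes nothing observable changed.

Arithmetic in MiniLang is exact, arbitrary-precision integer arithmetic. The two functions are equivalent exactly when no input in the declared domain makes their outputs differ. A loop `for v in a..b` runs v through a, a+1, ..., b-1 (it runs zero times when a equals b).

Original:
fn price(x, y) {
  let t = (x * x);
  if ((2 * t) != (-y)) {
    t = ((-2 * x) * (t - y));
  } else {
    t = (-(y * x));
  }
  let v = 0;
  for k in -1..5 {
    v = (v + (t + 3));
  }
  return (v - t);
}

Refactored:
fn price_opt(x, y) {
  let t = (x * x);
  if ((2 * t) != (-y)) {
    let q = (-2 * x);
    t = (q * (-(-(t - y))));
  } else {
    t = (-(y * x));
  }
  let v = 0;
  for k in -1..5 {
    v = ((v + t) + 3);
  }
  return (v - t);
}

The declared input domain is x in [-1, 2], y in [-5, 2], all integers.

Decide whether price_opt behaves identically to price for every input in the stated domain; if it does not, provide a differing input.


Behavior is preserved: although local variable names differ; statement counts differ, the outputs never diverge.
As a probe, take x=2, y=-5: price runs t := 4 | ((2 * t) != (-y)): true | t := -36 | v := 0 | iter k=-1: | v := -33 | iter k=0: | v := -66 | iter k=1: | v := -99 | iter k=2: | v := -132 | iter k=3: | v := -165 | iter k=4: | v := -198 | result -162; price_opt runs t := 4 | ((2 * t) != (-y)): true | q := -4 | t := -36 | v := 0 | iter k=-1: | v := -33 | iter k=0: | v := -66 | iter k=1: | v := -99 | iter k=2: | v := -132 | iter k=3: | v := -165 | iter k=4: | v := -198 | result -162; both end at -162.
Across all 32 domain points the two functions coincide.
verdict: equivalent


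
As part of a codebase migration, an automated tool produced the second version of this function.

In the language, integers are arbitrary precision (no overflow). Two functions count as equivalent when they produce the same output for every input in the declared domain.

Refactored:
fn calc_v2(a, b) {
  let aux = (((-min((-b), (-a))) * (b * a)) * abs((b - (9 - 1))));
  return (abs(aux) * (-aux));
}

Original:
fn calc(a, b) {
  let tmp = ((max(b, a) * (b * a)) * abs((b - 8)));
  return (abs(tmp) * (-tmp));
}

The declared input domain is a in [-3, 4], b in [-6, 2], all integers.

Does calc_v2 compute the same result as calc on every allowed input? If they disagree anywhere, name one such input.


The two are interchangeable: constant usage differs; local variable names differ; arithmetic usage differs; min/max/abs usage differs, and every declared input agrees.
As a probe, take a=-2, b=1: calc runs tmp = -14; return 196; calc_v2 runs aux = -14; return 196; both end at 196.
Sweeping the whole domain (72 inputs) finds no disagreement.
verdict: equivalent


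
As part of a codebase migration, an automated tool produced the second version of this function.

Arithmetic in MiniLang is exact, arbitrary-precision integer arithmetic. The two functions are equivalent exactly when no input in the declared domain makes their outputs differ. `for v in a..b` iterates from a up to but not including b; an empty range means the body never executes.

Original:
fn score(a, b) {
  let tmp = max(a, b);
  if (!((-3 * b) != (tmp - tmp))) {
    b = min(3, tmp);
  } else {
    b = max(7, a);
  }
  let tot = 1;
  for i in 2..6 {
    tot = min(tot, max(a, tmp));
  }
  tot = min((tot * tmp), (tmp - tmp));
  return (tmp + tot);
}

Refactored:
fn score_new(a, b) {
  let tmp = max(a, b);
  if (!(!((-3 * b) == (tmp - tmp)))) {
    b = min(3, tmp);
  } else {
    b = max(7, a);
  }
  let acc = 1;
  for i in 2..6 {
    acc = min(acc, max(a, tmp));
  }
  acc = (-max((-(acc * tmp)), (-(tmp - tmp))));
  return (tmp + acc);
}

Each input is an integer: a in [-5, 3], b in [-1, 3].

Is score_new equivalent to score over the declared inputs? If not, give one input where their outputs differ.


Side by side, the visible changes include: boolean connective usage differs, plus min/max/abs usage differs, plus local variable names differ, plus comparison usage differs.
Tracing a=0, b=-1: score: tmp = 0; (!((-3 * b) != (tmp - tmp))) -> false; b = 7; tot = 1; [i=2]; tot = 0; [i=3]; tot = 0; [i=4]; tot = 0; [i=5]; tot = 0; tot = 0; return 0 | score_new: tmp = 0; (!(!((-3 * b) == (tmp - tmp)))) -> false; b = 7; acc = 1; [i=2]; acc = 0; [i=3]; acc = 0; [i=4]; acc = 0; [i=5]; acc = 0; acc = 0; return 0 — matching result 0.
An exhaustive pass over the 45 declared inputs shows identical outputs.
verdict: equivalent


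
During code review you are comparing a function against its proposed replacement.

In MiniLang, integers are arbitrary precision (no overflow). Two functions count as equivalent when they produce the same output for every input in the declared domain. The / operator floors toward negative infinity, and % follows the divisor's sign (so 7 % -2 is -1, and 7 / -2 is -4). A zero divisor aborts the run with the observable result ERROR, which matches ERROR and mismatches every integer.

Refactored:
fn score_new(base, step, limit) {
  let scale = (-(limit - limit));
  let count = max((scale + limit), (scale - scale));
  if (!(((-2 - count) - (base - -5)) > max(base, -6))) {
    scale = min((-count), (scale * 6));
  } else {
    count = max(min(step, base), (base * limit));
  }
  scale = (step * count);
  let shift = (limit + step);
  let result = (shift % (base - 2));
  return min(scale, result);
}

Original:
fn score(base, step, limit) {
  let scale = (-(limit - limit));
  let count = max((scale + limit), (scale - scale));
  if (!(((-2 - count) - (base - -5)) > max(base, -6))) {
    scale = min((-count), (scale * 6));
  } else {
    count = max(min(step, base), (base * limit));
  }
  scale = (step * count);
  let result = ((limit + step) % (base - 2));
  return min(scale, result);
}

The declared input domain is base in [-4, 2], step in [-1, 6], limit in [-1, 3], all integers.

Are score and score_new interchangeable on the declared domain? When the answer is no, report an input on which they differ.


Although statement counts differ; also local variable names differ, 280/280 inputs agree.
verdict: equivalent


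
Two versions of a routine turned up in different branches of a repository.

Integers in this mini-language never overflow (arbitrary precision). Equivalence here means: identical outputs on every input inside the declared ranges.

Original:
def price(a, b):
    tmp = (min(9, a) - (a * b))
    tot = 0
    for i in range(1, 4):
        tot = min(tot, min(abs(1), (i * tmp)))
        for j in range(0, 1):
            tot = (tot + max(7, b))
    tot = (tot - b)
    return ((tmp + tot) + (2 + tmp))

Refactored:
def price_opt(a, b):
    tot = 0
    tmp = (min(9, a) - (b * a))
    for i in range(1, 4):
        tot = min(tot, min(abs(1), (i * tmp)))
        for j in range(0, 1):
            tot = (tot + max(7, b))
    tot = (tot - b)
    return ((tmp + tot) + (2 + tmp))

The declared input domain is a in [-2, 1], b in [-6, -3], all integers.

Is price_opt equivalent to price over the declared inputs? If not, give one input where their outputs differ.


The two versions differ — the changes include same computation, different form.
Spot check at a=-2, b=-4 — price: tmp=-10, then tot=0, then (i=1), then tot=-10, then (j=0), then tot=-3, then (i=2), then tot=-20, then (j=0), then tot=-13, then (i=3), then tot=-30, then (j=0), then tot=-23, then tot=-19, then returns -37. price_opt: tot=0, then tmp=-10, then (i=1), then tot=-10, then (j=0), then tot=-3, then (i=2), then tot=-20, then (j=0), then tot=-13, then (i=3), then tot=-30, then (j=0), then tot=-23, then tot=-19, then returns -37. Both give -37.
Every one of the 16 inputs gives matching results.
verdict: equivalent


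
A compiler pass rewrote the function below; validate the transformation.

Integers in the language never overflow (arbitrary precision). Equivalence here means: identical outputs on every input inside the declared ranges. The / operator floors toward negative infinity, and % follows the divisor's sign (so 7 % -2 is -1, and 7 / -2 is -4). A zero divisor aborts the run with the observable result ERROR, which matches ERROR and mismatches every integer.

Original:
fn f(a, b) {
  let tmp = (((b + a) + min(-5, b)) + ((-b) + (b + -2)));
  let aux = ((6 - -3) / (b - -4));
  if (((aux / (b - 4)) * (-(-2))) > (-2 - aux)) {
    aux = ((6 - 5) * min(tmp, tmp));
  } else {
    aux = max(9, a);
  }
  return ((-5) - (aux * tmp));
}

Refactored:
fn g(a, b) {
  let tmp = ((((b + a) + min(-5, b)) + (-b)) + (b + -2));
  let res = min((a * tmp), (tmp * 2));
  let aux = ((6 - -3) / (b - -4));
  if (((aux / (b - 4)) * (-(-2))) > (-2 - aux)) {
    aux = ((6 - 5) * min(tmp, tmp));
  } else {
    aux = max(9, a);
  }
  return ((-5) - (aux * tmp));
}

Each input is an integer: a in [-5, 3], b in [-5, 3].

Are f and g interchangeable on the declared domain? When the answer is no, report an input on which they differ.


Side by side, the visible changes include: constant usage differs, local variable names differ, arithmetic usage differs, min/max/abs usage differs, statement counts differ.
As a probe, take a=-5, b=-4: f runs tmp becomes -16; next hits division by zero so the output is ERROR; g runs tmp becomes -16; next res becomes -32; next hits division by zero so the output is ERROR; both end at ERROR.
Checked all 81 inputs in the declared domain: the outputs agree on every one.
verdict: equivalent


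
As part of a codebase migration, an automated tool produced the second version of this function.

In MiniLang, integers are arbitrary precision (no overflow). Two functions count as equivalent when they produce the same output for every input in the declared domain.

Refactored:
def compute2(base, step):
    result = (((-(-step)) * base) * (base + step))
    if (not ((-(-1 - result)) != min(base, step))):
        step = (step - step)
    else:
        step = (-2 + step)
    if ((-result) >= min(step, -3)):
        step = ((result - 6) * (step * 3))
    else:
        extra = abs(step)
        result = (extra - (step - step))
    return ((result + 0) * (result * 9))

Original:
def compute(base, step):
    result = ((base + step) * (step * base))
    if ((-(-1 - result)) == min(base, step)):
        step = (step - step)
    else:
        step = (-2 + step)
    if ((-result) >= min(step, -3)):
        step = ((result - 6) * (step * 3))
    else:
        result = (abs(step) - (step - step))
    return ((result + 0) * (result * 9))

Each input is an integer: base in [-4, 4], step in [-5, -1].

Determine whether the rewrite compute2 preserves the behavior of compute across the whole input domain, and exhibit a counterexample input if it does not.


Changes here: comparison usage differs; also boolean connective usage differs; also local variable names differ; also statement counts differ; the full 45-point sweep finds no disagreement.
verdict: equivalent


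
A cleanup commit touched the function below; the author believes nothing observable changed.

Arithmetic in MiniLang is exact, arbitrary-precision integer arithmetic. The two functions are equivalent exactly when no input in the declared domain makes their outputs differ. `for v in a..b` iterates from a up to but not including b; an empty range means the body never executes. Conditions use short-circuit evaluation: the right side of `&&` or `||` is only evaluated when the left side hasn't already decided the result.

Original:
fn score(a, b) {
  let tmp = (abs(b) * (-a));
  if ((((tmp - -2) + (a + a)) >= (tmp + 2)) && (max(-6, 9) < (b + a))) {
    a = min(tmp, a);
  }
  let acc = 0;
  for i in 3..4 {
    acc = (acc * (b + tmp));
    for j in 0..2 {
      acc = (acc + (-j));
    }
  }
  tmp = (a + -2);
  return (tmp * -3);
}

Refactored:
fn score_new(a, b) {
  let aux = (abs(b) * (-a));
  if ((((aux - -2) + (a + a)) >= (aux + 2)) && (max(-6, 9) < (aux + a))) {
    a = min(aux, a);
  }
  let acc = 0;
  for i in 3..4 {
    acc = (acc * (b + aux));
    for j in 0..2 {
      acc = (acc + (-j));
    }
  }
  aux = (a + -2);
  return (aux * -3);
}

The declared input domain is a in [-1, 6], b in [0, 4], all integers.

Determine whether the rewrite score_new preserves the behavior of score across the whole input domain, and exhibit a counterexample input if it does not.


Take a=6, b=4.
score: tmp := -24 | ((((tmp - -2) + (a + a)) >= (tmp + 2)) && (max(-6, 9) < (b + a))): true | a := -24 | acc := 0 | iter i=3: | acc := 0 | iter j=0: | acc := 0 | iter j=1: | acc := -1 | tmp := -26 | result 78
score_new: aux := -24 | ((((aux - -2) + (a + a)) >= (aux + 2)) && (max(-6, 9) < (aux + a))): false | acc := 0 | iter i=3: | acc := 0 | iter j=0: | acc := 0 | iter j=1: | acc := -1 | aux := 4 | result -12
78 != -12, so the rewrite changes behavior.
verdict: not equivalent; witness: a=6, b=4


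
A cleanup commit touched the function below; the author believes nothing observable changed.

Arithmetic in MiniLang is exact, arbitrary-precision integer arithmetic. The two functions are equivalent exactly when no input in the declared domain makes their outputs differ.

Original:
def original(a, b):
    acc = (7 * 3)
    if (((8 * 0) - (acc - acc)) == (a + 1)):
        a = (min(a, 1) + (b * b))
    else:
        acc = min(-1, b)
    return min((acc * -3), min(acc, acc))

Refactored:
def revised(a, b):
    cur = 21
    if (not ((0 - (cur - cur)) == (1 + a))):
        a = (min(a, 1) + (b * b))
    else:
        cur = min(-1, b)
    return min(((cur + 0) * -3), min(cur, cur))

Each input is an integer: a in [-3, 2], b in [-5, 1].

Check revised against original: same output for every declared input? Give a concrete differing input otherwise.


These are not equivalent — on a=-3, b=-5 the outputs split (-5 vs -63).
original: acc := 21 | (((8 * 0) - (acc - acc)) == (a + 1)): false | acc := -5 | result -5
revised: cur := 21 | (not ((0 - (cur - cur)) == (1 + a))): true | a := 22 | result -63
verdict: not equivalent; witness: a=-3, b=-5


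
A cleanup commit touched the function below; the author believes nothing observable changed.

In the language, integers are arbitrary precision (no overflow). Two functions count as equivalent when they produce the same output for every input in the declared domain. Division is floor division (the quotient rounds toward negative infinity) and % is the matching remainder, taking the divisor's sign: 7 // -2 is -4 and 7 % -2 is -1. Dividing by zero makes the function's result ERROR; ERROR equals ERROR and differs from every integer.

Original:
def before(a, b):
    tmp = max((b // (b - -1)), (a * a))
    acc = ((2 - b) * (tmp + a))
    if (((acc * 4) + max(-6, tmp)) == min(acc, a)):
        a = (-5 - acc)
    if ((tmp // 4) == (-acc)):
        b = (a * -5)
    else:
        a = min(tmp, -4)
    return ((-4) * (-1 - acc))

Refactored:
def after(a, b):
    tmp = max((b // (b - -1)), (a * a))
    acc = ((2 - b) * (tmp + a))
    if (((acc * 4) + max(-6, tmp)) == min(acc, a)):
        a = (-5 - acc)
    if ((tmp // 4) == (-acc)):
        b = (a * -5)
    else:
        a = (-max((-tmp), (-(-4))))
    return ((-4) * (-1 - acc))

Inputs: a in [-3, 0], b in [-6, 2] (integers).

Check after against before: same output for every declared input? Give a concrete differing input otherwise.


The two versions differ — the changes include min/max/abs usage differs.
As a probe, take a=-3, b=-2: before runs tmp becomes 9; next acc becomes 24; next (((acc * 4) + max(-6, tmp)) == min(acc, a)) evaluates to false; next ((tmp // 4) == (-acc)) evaluates to false; next a becomes -4; next final value 100; after runs tmp becomes 9; next acc becomes 24; next (((acc * 4) + max(-6, tmp)) == min(acc, a)) evaluates to false; next ((tmp // 4) == (-acc)) evaluates to false; next a becomes -4; next final value 100; both end at 100.
Sweeping the whole domain (36 inputs) finds no disagreement.
verdict: equivalent


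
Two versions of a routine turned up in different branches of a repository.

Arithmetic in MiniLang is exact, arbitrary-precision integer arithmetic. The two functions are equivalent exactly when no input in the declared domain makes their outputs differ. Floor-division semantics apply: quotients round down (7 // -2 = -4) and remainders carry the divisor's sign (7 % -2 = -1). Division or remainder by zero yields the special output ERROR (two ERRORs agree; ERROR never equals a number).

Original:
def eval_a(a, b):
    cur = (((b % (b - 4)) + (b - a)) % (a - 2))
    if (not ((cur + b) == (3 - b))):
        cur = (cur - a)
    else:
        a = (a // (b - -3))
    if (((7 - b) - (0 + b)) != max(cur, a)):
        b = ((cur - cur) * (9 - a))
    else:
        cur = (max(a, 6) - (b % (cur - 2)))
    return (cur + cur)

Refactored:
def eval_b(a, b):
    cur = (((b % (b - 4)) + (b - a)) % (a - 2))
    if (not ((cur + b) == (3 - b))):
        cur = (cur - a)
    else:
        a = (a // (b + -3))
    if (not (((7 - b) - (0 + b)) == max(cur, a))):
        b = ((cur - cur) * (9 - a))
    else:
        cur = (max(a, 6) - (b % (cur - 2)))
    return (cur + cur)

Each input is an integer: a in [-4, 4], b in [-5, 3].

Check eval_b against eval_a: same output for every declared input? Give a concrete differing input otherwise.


Try a=-2, b=3.
eval_a: cur := -3 | (not ((cur + b) == (3 - b))): false | a := -1 | (((7 - b) - (0 + b)) != max(cur, a)): true | b := 0 | result -6
eval_b: cur := -3 | (not ((cur + b) == (3 - b))): false | divide-by-zero, output ERROR
-6 against ERROR: the behavior changed.
verdict: not equivalent; witness: a=-2, b=3


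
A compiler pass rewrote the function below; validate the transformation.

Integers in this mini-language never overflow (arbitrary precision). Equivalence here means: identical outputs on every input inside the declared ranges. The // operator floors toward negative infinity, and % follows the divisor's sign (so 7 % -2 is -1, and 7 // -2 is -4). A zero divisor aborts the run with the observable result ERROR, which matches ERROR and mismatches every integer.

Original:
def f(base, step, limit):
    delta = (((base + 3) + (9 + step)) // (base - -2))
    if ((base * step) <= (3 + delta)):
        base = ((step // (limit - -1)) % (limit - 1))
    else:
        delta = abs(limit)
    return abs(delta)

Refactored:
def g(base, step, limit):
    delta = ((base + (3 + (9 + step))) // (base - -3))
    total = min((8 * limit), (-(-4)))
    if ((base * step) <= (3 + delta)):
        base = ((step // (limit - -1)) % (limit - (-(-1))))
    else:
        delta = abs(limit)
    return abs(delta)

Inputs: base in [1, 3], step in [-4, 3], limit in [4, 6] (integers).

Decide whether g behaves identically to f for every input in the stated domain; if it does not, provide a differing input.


At base=1, step=-4, limit=4: f gives 3, g gives 2.
verdict: not equivalent; witness: base=1, step=-4, limit=4


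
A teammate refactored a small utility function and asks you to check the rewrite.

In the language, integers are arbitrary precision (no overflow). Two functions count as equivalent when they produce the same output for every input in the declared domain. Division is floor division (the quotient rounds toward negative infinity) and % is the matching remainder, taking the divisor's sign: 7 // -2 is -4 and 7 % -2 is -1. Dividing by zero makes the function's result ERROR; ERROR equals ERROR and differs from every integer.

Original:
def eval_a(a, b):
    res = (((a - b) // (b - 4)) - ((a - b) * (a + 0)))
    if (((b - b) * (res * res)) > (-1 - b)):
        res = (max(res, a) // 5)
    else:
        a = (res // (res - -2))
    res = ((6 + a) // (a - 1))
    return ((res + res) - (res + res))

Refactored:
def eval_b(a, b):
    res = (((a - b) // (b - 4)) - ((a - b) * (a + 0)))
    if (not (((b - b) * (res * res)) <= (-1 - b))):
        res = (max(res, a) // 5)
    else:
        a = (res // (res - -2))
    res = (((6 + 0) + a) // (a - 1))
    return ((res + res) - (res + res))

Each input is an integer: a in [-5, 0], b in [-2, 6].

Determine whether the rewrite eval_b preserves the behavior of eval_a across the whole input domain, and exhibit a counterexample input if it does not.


Side by side, the visible changes include: constant usage differs, comparison usage differs, arithmetic usage differs, boolean connective usage differs.
As a probe, take a=-3, b=-1: eval_a runs res=-6, then (((b - b) * (res * res)) > (-1 - b)) is false, then a=1, then a zero divisor aborts: ERROR; eval_b runs res=-6, then (not (((b - b) * (res * res)) <= (-1 - b))) is false, then a=1, then a zero divisor aborts: ERROR; both end at ERROR.
Sweeping the whole domain (54 inputs) finds no disagreement.
verdict: equivalent


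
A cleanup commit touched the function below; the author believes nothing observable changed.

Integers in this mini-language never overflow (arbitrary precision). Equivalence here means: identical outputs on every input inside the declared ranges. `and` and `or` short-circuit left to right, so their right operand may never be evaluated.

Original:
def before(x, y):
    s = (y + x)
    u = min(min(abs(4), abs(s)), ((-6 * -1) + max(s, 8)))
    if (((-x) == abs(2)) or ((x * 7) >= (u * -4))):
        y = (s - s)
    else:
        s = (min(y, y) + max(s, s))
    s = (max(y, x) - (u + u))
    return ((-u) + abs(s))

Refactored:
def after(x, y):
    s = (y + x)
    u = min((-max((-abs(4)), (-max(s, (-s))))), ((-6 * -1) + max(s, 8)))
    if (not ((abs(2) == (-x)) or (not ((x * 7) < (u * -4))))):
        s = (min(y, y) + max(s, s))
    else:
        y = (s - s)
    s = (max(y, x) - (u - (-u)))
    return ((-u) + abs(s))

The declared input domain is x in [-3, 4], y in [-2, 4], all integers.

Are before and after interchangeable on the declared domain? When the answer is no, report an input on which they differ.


Although comparison usage differs; also boolean connective usage differs; also min/max/abs usage differs; also arithmetic usage differs, 56/56 inputs agree.
verdict: equivalent
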